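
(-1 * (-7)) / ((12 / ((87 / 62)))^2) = 5887 / 61504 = 0.10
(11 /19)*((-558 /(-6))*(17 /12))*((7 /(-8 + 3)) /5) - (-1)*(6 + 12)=-6379 /1900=-3.36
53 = 53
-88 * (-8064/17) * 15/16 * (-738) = -490976640/17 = -28880978.82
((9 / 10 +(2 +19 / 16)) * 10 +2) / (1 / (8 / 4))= 343 / 4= 85.75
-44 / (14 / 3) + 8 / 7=-58 / 7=-8.29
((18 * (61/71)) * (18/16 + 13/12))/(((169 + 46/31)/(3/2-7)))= -3307359/3001880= -1.10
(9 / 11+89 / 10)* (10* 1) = 1069 / 11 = 97.18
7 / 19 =0.37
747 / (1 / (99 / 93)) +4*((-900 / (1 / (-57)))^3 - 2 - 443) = 16740706427969471 / 31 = 540022787999015.19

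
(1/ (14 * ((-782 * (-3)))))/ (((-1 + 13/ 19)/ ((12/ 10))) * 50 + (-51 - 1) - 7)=-19/ 45029124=-0.00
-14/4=-7/2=-3.50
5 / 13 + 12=161 / 13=12.38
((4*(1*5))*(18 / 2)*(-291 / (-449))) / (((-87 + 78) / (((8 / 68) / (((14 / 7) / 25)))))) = -145500 / 7633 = -19.06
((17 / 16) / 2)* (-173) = -2941 / 32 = -91.91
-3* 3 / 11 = -0.82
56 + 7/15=56.47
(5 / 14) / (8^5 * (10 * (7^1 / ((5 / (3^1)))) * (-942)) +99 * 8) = -1 / 3630010608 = -0.00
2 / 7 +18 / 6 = 23 / 7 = 3.29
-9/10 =-0.90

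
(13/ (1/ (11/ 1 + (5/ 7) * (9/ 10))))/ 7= 2119/ 98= 21.62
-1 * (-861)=861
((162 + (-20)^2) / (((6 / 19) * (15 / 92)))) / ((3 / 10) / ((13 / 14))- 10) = -6385444 / 5661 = -1127.97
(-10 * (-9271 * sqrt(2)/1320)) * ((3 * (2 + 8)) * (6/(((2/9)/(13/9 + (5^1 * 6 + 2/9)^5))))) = 69014624671468375 * sqrt(2)/48114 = 2028545084850.13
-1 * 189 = -189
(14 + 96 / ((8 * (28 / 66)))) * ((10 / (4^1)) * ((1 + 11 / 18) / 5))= 2146 / 63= 34.06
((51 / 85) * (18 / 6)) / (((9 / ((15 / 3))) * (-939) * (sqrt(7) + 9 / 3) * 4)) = -1 / 2504 + sqrt(7) / 7512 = -0.00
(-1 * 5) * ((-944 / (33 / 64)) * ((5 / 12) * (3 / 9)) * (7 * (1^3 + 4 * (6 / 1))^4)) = 1032500000000 / 297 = 3476430976.43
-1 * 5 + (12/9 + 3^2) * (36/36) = 16/3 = 5.33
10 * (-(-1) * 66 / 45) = 44 / 3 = 14.67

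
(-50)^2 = 2500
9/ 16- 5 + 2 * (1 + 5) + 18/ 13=8.95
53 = 53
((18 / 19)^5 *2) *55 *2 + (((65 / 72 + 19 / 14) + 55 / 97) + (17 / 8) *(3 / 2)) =173.90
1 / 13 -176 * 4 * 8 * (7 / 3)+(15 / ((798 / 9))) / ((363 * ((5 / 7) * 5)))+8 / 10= -2356372901 / 179322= -13140.46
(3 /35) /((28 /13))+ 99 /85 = 20067 /16660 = 1.20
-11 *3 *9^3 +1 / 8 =-192455 / 8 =-24056.88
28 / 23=1.22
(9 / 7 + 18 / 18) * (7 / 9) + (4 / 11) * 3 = 284 / 99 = 2.87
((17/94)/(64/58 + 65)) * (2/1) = 0.01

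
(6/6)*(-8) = -8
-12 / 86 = -6 / 43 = -0.14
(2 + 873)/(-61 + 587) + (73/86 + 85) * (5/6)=3311465/45236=73.20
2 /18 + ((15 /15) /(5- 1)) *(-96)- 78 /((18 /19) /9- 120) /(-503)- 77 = -100.89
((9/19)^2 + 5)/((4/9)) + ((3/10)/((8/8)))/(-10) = 423267/36100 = 11.72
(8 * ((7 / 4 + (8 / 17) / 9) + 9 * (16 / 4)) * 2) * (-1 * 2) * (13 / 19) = -2406040 / 2907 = -827.67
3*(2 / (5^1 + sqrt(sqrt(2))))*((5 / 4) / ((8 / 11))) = -4125*2^(1 / 4) / 9968 - 165*2^(3 / 4) / 9968 + 825*sqrt(2) / 9968 + 20625 / 9968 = 1.67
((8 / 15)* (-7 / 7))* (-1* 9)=24 / 5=4.80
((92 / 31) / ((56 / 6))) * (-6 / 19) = -414 / 4123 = -0.10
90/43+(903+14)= 39521/43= 919.09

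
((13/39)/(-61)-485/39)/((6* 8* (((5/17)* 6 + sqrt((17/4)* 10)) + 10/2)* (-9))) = 1928803/32287788-1425637* sqrt(170)/322877880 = 0.00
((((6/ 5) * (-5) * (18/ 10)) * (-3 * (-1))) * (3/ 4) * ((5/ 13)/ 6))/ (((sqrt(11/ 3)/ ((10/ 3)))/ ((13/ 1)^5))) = -3855735 * sqrt(33)/ 22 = -1006795.97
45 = 45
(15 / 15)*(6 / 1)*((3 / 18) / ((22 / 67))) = 67 / 22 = 3.05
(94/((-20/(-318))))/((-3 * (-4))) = 2491/20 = 124.55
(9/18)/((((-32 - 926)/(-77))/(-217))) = -16709/1916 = -8.72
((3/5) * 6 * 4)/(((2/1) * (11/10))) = 72/11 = 6.55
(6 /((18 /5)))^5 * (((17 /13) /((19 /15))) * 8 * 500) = 1062500000 /20007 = 53106.41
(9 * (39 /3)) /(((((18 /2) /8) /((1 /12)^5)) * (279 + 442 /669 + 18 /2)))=2899 /2002205952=0.00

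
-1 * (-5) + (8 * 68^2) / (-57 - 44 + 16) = -2151 / 5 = -430.20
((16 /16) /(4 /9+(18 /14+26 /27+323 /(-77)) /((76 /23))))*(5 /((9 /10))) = -62700 /1631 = -38.44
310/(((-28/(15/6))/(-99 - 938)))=803675/28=28702.68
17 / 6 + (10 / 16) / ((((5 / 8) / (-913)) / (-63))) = 57521.83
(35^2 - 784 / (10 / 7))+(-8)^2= 3701 / 5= 740.20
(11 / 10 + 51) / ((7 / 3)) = 1563 / 70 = 22.33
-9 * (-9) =81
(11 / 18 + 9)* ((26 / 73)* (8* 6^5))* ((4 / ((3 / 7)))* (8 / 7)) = 165814272 / 73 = 2271428.38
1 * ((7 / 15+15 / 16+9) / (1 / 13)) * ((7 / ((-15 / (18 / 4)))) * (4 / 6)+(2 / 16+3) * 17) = 67161809 / 9600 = 6996.02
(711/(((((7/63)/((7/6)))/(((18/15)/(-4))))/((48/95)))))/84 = -13.47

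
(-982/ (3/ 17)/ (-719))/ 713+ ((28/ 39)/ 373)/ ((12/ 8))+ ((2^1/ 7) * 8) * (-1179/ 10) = -269.47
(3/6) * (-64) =-32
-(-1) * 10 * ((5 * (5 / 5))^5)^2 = 97656250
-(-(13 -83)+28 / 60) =-1057 / 15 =-70.47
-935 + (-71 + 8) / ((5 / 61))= -8518 / 5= -1703.60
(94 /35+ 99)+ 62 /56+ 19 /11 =160961 /1540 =104.52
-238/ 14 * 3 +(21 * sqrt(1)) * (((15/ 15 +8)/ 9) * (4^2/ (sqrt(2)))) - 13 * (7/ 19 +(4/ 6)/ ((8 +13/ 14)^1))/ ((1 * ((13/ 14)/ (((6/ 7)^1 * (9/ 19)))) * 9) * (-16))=-9202343/ 180500 +168 * sqrt(2)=186.61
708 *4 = 2832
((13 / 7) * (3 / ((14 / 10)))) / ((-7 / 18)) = -3510 / 343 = -10.23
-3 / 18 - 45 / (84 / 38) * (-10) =8543 / 42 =203.40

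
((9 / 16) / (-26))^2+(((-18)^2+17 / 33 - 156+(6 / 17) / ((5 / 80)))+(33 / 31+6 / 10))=2645862477083 / 15048084480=175.83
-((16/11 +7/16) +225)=-39933/176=-226.89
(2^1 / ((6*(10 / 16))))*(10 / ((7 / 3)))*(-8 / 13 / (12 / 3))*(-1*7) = 32 / 13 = 2.46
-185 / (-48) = 185 / 48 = 3.85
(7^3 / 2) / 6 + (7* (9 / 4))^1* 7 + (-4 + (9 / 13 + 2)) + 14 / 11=119089 / 858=138.80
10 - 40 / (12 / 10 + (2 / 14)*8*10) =1510 / 221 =6.83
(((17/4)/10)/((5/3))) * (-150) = -153/4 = -38.25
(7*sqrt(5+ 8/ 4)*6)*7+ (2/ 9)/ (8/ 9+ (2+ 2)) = 1/ 22+ 294*sqrt(7) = 777.90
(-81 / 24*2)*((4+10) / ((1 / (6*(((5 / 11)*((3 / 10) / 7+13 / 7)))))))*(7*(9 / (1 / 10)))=-3393495 / 11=-308499.55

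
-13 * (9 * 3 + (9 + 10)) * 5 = -2990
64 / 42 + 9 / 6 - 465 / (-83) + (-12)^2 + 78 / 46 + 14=13495711 / 80178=168.32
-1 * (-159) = 159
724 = 724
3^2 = 9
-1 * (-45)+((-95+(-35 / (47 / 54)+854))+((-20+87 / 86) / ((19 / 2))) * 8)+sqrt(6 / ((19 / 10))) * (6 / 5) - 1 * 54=695.93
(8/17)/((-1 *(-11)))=8/187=0.04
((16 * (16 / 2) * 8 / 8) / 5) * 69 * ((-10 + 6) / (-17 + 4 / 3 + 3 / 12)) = 423936 / 925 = 458.31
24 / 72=1 / 3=0.33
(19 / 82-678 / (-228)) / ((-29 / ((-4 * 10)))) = 99880 / 22591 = 4.42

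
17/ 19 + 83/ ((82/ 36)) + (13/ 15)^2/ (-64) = 418663549/ 11217600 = 37.32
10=10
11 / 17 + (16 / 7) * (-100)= -27123 / 119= -227.92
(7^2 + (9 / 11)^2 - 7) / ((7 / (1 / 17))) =5163 / 14399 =0.36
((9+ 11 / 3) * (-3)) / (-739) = 38 / 739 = 0.05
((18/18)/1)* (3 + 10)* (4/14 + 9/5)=949/35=27.11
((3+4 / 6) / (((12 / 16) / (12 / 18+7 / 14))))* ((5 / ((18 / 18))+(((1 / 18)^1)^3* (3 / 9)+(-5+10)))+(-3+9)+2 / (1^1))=24249533 / 236196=102.67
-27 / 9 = -3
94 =94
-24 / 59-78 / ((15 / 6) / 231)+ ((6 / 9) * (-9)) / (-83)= -176476482 / 24485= -7207.53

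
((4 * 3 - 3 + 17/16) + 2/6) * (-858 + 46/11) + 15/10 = -585727/66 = -8874.65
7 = 7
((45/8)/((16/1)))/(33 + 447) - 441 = -1806333/4096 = -441.00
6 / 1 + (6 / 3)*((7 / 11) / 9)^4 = 576362408 / 96059601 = 6.00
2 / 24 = 1 / 12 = 0.08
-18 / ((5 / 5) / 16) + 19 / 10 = -2861 / 10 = -286.10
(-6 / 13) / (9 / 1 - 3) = -1 / 13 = -0.08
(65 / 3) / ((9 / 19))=1235 / 27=45.74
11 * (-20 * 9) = -1980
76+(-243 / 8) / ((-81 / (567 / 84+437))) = 7757 / 32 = 242.41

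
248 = 248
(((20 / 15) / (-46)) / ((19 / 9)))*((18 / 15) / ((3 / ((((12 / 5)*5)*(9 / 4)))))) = -324 / 2185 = -0.15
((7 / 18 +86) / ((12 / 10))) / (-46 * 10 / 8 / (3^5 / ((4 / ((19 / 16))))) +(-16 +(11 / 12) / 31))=-41215275 / 9599519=-4.29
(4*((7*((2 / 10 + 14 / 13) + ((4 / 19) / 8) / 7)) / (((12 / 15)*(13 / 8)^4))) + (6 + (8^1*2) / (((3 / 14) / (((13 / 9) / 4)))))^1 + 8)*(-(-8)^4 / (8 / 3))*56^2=-228278778.82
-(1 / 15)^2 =-1 / 225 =-0.00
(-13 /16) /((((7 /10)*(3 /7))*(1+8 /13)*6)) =-845 /3024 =-0.28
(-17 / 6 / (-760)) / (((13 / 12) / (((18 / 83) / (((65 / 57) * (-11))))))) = -459 / 7714850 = -0.00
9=9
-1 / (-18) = 1 / 18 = 0.06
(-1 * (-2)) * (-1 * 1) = -2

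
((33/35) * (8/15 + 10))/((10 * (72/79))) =68651/63000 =1.09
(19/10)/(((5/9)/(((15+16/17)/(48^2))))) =5149/217600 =0.02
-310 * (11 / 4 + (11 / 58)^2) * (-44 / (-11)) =-3454.60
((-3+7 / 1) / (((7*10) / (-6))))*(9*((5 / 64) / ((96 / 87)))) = -783 / 3584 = -0.22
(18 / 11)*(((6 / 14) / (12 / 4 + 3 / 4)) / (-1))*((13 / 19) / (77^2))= -936 / 43370635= -0.00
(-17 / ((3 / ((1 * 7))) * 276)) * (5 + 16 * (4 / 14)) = -1139 / 828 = -1.38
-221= -221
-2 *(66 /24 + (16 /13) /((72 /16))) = -1415 /234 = -6.05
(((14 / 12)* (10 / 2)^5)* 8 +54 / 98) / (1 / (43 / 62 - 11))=-913254753 / 3038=-300610.52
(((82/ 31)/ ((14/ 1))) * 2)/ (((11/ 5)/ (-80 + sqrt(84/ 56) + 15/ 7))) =-223450/ 16709 + 205 * sqrt(6)/ 2387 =-13.16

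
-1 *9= -9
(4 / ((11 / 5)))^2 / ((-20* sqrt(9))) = -0.06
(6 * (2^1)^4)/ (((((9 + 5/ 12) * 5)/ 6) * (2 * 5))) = 3456/ 2825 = 1.22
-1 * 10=-10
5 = 5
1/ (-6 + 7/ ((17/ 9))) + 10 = 373/ 39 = 9.56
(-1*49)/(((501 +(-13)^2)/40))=-196/67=-2.93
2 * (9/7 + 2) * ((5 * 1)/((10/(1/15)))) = 23/105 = 0.22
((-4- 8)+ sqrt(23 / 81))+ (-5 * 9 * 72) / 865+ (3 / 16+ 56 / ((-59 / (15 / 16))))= -2686155 / 163312+ sqrt(23) / 9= -15.92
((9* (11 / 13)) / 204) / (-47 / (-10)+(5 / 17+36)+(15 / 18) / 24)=5940 / 6528509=0.00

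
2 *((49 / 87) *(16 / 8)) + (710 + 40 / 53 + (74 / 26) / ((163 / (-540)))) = 6874461902 / 9770709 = 703.58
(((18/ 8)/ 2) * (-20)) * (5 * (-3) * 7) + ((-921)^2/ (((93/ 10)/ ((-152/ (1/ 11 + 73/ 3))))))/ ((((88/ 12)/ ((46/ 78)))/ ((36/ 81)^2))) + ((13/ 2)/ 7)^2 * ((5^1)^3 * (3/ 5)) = -1887878717635/ 286489476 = -6589.70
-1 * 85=-85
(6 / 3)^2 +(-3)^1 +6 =7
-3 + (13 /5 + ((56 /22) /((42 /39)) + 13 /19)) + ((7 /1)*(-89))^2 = 405597572 /1045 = 388131.65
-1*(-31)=31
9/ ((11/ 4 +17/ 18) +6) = 324/ 349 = 0.93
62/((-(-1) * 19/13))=42.42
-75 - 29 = -104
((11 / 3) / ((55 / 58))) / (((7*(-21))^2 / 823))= 0.15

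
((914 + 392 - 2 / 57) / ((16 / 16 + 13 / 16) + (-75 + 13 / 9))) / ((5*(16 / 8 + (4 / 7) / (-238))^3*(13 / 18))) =-29043245205639 / 45926073376768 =-0.63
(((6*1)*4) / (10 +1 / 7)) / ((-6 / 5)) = -140 / 71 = -1.97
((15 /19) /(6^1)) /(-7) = -5 /266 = -0.02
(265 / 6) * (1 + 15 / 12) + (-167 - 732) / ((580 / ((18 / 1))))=2859 / 40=71.48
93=93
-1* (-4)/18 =2/9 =0.22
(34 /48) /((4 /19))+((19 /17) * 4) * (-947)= -4230.28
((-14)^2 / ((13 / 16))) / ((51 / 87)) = 90944 / 221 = 411.51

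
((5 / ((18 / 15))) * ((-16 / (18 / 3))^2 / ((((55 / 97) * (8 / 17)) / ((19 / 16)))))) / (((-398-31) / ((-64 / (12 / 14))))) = 8772680 / 382239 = 22.95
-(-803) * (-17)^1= -13651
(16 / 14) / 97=8 / 679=0.01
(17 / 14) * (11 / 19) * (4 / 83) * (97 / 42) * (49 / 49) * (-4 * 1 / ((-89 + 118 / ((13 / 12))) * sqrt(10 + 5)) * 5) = -943228 * sqrt(15) / 180123363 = -0.02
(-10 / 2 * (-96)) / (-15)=-32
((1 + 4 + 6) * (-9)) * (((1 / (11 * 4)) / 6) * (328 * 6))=-738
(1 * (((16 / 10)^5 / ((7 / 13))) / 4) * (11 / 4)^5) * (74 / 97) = 1239448496 / 2121875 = 584.13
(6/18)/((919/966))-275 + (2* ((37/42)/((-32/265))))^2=-25630311377/415005696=-61.76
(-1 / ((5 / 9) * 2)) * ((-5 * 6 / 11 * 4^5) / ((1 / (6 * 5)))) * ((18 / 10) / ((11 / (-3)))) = -4478976 / 121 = -37016.33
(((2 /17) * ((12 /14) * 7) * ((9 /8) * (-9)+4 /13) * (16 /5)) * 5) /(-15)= 8168 /1105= 7.39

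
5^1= 5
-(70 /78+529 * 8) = -165083 /39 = -4232.90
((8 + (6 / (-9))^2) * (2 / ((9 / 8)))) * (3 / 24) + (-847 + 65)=-63190 / 81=-780.12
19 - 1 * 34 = -15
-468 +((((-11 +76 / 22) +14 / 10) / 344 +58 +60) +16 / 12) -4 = -10009187 / 28380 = -352.68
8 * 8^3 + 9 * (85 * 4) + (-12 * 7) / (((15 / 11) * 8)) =71483 / 10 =7148.30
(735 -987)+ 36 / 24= -501 / 2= -250.50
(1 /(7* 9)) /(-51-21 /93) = -31 /100044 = -0.00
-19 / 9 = -2.11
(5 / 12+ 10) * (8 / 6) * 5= 69.44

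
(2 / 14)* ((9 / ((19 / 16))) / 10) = 72 / 665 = 0.11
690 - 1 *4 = 686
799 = 799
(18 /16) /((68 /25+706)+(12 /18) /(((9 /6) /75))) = 0.00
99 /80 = 1.24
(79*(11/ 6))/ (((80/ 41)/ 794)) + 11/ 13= 183883909/ 3120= 58937.15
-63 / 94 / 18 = -7 / 188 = -0.04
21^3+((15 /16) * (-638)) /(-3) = 75683 /8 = 9460.38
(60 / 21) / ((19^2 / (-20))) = -0.16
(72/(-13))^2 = 5184/169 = 30.67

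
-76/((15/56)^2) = -238336/225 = -1059.27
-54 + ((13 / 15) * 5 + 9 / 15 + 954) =13574 / 15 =904.93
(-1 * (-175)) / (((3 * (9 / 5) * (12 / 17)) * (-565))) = -2975 / 36612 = -0.08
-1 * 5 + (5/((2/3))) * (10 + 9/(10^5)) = 2800027/40000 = 70.00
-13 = -13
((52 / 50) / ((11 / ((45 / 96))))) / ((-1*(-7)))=39 / 6160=0.01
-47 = -47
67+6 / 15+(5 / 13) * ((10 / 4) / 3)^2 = 158341 / 2340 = 67.67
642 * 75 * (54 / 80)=130005 / 4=32501.25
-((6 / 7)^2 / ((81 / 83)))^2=-110224 / 194481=-0.57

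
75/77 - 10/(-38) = 1.24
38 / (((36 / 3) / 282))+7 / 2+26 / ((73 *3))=896.62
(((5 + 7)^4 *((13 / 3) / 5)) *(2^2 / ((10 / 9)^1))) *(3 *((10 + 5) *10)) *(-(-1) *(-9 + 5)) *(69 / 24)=-334803456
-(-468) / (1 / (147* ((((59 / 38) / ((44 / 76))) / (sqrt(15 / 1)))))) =676494* sqrt(15) / 55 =47637.27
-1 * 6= -6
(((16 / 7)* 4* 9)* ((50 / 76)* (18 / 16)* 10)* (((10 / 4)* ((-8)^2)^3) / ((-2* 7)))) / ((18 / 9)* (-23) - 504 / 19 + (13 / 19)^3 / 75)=718626816000000 / 1828050497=393111.03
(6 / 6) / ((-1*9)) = -1 / 9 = -0.11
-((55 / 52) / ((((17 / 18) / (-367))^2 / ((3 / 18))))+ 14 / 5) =-1000171021 / 37570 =-26621.53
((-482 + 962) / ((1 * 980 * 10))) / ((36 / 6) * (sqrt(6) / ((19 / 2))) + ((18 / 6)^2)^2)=0.00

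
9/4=2.25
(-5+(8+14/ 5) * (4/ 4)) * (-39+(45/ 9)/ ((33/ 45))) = -10266/ 55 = -186.65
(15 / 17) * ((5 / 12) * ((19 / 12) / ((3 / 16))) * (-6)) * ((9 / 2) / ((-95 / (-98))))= -1470 / 17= -86.47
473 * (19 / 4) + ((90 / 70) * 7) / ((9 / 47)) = 9175 / 4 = 2293.75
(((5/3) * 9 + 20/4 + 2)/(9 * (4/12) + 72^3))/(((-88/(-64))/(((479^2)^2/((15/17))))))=14318942914832/5598765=2557518.12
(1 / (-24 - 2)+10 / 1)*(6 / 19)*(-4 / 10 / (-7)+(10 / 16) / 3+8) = 256891 / 9880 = 26.00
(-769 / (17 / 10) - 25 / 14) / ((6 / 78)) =-1405105 / 238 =-5903.80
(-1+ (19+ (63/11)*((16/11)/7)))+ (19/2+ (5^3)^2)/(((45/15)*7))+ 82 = 204657/242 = 845.69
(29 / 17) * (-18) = -522 / 17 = -30.71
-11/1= -11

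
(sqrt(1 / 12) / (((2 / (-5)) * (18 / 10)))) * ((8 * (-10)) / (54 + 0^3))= 250 * sqrt(3) / 729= 0.59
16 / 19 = 0.84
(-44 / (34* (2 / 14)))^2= 82.06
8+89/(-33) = 175/33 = 5.30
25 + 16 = 41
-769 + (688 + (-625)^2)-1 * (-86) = 390630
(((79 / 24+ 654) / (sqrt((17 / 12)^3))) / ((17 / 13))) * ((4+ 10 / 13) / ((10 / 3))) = 293415 * sqrt(51) / 4913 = 426.50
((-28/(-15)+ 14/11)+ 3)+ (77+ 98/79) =1099892/13035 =84.38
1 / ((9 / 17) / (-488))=-8296 / 9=-921.78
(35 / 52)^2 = 1225 / 2704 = 0.45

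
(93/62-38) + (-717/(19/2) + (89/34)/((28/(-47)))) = -2104857/18088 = -116.37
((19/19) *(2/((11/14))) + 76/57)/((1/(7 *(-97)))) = -86912/33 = -2633.70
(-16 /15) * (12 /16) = -4 /5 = -0.80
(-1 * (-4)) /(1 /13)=52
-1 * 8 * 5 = -40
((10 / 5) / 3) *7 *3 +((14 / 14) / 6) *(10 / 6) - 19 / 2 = 43 / 9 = 4.78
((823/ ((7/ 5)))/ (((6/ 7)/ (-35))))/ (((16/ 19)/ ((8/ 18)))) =-2736475/ 216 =-12668.87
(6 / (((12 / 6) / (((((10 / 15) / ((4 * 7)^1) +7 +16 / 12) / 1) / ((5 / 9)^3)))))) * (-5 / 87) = -85293 / 10150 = -8.40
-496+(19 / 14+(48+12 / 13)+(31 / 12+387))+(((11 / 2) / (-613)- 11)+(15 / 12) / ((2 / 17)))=-75669085 / 1338792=-56.52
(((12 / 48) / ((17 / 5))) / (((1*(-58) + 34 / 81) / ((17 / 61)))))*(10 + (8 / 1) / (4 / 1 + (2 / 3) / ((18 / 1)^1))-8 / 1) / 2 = -87885 / 124043744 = -0.00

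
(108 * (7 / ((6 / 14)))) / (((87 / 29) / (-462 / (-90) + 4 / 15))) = 15876 / 5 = 3175.20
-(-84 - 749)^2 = -693889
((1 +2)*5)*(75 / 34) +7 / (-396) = 222631 / 6732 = 33.07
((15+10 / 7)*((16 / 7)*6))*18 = 198720 / 49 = 4055.51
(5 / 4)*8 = 10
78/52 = 3/2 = 1.50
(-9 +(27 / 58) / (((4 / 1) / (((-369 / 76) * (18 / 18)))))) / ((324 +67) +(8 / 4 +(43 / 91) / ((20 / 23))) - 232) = -0.06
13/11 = 1.18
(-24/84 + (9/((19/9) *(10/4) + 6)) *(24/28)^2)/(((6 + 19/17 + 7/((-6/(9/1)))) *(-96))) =221/238728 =0.00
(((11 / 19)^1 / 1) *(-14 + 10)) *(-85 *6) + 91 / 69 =1182.37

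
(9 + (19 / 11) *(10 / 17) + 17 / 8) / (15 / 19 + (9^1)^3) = 345097 / 20743536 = 0.02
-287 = -287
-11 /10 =-1.10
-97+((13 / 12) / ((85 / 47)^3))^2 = -5266202746859399 / 54309530250000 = -96.97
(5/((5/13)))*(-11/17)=-143/17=-8.41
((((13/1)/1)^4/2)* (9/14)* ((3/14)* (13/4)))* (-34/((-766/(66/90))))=624886119/3002720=208.11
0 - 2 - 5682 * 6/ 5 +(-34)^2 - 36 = -28502/ 5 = -5700.40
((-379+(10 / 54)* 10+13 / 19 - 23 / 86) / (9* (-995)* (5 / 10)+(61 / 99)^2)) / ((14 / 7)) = 6033290505 / 143400678242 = 0.04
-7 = -7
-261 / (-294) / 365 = 87 / 35770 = 0.00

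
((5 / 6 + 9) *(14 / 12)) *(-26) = -5369 / 18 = -298.28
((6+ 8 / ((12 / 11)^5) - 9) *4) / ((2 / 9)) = 67739 / 1728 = 39.20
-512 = -512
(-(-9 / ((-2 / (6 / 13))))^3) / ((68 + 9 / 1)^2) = -19683 / 13026013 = -0.00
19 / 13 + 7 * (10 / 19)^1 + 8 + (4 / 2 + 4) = 4729 / 247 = 19.15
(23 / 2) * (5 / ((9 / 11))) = 1265 / 18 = 70.28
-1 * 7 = -7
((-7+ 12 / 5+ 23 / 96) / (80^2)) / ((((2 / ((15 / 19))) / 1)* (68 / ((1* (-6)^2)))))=-18837 / 132300800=-0.00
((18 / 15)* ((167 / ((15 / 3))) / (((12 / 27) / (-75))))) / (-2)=13527 / 4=3381.75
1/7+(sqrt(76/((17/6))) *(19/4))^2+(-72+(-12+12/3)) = 125033/238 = 525.35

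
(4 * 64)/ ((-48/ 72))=-384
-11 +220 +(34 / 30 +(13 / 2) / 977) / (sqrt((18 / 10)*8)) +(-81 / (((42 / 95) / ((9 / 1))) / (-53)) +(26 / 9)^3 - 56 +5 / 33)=33413*sqrt(10) / 351720 +9831187007 / 112266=87570.78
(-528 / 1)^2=278784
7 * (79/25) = 553/25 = 22.12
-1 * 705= -705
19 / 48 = 0.40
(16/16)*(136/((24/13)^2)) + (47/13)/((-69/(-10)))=40.43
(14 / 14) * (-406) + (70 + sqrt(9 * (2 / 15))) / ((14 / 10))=-356 + sqrt(30) / 7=-355.22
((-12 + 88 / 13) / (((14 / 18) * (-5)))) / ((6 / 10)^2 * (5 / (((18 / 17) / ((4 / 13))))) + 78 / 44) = 0.59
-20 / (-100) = 0.20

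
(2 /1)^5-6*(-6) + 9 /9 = 69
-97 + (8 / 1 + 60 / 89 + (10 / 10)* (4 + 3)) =-7238 / 89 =-81.33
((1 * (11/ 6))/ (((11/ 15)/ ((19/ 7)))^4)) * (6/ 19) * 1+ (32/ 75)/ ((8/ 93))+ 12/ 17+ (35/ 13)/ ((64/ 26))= 5016208246561/ 43461941600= 115.42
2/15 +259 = 3887/15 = 259.13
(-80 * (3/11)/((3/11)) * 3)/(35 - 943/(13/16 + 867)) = -3332400/470887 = -7.08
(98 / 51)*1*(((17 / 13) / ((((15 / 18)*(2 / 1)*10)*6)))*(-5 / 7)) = -7 / 390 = -0.02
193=193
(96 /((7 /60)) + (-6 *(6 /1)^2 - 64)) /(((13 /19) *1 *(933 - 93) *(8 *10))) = 361 /30576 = 0.01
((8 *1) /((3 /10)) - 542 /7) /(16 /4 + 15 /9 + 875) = -533 /9247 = -0.06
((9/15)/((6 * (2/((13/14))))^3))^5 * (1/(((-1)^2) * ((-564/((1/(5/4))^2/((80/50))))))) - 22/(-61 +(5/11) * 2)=10517619439063817185589815207388790009623/28727877889343732064864595221676032000000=0.37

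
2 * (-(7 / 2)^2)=-49 / 2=-24.50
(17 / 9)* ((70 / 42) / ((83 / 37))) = 3145 / 2241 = 1.40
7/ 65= 0.11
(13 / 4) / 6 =0.54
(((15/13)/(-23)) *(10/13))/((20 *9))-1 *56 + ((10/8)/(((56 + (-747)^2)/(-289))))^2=-130159246997257243/2324263387012944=-56.00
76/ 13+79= 84.85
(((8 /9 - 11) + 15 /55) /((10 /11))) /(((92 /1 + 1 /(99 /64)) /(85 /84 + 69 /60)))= -1216039 /4815300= -0.25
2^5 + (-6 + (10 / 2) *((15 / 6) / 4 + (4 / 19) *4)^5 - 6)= 4380101627355 / 81136812032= 53.98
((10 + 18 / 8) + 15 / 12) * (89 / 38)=2403 / 76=31.62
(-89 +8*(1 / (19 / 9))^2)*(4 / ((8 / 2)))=-31481 / 361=-87.20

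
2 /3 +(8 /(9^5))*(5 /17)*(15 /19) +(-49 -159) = -1318144066 /6357609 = -207.33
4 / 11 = 0.36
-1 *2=-2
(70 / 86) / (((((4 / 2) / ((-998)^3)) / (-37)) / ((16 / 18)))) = 5148982118560 / 387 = 13304863355.45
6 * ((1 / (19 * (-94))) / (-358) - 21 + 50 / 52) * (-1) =499681683 / 4156022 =120.23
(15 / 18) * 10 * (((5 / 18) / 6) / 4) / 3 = 125 / 3888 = 0.03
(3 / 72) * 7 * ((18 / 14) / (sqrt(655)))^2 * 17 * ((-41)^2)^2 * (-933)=-1210123670967 / 36680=-32991375.98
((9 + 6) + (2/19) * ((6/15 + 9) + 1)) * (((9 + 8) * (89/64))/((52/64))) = 2313377/4940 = 468.29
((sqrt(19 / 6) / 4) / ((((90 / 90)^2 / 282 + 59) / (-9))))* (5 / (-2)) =2115* sqrt(114) / 133112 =0.17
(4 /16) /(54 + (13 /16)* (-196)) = -1 /421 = -0.00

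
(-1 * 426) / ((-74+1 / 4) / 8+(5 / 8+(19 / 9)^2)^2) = -178879104 / 6972859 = -25.65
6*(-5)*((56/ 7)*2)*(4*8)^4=-503316480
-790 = -790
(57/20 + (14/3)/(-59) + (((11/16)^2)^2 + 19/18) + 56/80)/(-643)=-826467119/111880765440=-0.01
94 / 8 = 11.75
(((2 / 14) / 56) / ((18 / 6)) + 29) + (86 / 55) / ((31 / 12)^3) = 56055976033 / 1926881880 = 29.09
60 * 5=300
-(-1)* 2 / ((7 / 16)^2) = 512 / 49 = 10.45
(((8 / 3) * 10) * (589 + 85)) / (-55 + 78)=53920 / 69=781.45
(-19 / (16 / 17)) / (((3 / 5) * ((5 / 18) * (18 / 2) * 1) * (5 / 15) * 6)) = -323 / 48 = -6.73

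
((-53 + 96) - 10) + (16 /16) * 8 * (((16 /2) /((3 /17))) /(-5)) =-593 /15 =-39.53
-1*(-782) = 782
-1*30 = -30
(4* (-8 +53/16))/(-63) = 25/84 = 0.30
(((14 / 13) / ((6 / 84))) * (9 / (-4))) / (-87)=0.39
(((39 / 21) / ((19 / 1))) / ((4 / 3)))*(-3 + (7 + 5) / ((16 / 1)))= -351 / 2128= -0.16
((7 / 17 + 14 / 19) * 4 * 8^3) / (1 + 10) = 759808 / 3553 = 213.85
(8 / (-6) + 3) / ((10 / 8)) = 4 / 3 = 1.33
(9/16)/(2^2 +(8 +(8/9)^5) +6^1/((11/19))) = 0.02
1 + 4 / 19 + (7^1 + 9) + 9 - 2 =460 / 19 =24.21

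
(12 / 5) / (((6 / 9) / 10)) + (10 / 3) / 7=766 / 21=36.48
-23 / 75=-0.31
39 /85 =0.46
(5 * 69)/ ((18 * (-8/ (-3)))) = 115/ 16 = 7.19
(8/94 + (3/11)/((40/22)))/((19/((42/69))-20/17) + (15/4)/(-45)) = 78897/10052125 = 0.01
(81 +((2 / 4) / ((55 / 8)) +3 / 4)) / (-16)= -18001 / 3520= -5.11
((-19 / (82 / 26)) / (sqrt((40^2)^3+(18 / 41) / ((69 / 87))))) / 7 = -247 *sqrt(3642363904492246) / 1108545536149814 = -0.00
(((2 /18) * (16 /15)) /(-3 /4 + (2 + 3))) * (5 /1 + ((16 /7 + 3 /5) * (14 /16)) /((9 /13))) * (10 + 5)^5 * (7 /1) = 21791000 /17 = 1281823.53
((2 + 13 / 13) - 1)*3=6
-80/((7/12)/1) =-137.14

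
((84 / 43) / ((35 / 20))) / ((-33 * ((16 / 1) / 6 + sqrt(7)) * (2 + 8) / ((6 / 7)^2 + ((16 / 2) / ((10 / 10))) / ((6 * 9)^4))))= -1224441632 / 20528680095 + 153055204 * sqrt(7) / 6842893365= -0.00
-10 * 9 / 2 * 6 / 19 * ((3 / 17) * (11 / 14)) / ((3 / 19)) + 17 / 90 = -131627 / 10710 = -12.29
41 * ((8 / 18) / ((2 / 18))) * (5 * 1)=820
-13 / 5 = -2.60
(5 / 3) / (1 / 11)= 55 / 3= 18.33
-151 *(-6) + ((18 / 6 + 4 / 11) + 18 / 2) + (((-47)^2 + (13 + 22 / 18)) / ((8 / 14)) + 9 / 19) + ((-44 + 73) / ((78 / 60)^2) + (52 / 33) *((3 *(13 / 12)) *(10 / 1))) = 6202457011 / 1271556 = 4877.85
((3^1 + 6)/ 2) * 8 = 36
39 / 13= 3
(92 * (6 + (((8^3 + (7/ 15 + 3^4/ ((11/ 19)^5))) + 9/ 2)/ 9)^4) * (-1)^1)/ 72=-120891895987407949629115651432576489321463/ 64354847410251832292961955380000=-1878520435.56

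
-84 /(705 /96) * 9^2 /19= -217728 /4465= -48.76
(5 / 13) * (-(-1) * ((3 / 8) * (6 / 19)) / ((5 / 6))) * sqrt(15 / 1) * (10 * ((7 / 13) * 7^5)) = 15882615 * sqrt(15) / 3211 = 19156.99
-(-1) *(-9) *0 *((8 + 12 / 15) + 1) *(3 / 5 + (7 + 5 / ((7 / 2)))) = 0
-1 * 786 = -786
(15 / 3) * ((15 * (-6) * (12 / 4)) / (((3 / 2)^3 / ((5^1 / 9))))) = -2000 / 9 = -222.22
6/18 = 1/3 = 0.33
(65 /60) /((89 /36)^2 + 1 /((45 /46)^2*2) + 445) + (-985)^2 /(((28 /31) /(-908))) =-33302032091077675 /34143557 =-975353332.14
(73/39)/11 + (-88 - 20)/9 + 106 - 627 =-228584/429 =-532.83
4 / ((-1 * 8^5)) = -1 / 8192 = -0.00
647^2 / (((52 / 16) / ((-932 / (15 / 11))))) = -17166317872 / 195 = -88032399.34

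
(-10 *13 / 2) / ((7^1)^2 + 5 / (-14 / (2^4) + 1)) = -65 / 89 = -0.73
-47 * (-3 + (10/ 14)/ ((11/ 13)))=7802/ 77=101.32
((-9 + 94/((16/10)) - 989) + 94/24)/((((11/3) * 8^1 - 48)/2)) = 1403/14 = 100.21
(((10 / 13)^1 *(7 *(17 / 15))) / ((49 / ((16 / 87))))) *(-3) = -544 / 7917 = -0.07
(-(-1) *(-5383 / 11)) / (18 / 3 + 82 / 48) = -63.49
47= 47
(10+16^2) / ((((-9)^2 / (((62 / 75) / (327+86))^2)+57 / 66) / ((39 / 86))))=219327108 / 36759433365899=0.00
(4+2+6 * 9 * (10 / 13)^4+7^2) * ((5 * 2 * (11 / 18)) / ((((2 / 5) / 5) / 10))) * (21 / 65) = 18239.84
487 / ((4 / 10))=2435 / 2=1217.50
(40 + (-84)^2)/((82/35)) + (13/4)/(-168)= 83448427/27552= 3028.76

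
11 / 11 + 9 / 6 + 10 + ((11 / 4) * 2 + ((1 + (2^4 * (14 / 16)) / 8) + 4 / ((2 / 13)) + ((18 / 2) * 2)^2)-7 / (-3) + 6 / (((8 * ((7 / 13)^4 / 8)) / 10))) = 31313197 / 28812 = 1086.81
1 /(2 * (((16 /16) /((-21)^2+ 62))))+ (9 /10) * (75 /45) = 253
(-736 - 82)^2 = 669124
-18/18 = -1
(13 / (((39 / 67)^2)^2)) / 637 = 20151121 / 113358609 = 0.18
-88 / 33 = -8 / 3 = -2.67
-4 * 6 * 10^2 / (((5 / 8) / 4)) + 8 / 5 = -76792 / 5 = -15358.40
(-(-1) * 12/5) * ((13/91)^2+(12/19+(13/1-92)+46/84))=-869186/4655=-186.72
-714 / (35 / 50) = -1020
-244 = -244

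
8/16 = 1/2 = 0.50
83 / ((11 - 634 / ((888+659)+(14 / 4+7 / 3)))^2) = 7204938587 / 9738334489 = 0.74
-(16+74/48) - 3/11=-4703/264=-17.81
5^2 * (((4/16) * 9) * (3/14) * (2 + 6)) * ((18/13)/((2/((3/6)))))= 6075/182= 33.38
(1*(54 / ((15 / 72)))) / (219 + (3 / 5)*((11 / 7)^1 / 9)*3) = 2268 / 1919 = 1.18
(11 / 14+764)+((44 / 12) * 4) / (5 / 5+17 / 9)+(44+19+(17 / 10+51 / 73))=27743203 / 33215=835.26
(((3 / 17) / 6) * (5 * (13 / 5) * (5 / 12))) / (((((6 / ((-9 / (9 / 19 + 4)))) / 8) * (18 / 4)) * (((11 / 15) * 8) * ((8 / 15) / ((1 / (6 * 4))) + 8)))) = -475 / 610368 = -0.00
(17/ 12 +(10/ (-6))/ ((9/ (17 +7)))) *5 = -545/ 36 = -15.14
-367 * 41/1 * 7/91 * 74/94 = -556739/611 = -911.19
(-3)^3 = -27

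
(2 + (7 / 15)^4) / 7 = 103651 / 354375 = 0.29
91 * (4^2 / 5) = 291.20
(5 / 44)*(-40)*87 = -4350 / 11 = -395.45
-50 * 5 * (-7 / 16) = 875 / 8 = 109.38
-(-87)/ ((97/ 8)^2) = 5568/ 9409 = 0.59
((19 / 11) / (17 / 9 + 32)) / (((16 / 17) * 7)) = 2907 / 375760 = 0.01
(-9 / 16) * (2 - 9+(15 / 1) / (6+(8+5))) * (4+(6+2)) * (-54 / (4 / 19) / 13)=-43011 / 52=-827.13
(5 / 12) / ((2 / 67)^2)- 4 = 463.60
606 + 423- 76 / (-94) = 48401 / 47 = 1029.81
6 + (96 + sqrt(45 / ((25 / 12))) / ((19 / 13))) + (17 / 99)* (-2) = 104.84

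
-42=-42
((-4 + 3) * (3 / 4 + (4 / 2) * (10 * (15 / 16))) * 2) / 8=-39 / 8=-4.88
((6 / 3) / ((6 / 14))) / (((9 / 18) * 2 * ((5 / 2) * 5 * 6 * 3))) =14 / 675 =0.02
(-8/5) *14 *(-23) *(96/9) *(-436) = -35940352/15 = -2396023.47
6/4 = 3/2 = 1.50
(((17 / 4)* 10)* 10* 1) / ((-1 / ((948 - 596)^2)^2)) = -6524685516800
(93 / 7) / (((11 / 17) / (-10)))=-15810 / 77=-205.32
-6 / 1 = -6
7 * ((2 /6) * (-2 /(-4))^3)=7 /24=0.29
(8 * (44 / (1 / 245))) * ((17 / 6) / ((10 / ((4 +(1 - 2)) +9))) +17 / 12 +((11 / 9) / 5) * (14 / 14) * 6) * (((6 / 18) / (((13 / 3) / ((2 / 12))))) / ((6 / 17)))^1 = 531454 / 27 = 19683.48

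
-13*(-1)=13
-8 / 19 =-0.42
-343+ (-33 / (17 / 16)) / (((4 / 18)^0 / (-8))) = -1607 / 17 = -94.53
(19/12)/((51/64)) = 304/153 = 1.99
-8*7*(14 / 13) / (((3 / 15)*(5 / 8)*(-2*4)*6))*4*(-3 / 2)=-784 / 13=-60.31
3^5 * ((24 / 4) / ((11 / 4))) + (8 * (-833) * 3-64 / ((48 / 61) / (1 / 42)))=-13488382 / 693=-19463.75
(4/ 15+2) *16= 544/ 15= 36.27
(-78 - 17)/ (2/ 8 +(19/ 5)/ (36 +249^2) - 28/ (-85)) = -2003795100/ 12222581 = -163.94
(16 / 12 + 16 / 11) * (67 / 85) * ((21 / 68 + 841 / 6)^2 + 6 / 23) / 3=115047488431 / 7959060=14454.91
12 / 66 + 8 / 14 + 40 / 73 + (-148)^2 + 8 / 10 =615670974 / 28105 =21906.10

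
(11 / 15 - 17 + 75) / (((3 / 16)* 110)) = 7048 / 2475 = 2.85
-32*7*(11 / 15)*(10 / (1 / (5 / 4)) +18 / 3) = -45584 / 15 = -3038.93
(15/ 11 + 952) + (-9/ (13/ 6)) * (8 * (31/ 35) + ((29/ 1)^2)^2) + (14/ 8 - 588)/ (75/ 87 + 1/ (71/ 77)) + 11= -235689638673959/ 80240160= -2937302.70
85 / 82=1.04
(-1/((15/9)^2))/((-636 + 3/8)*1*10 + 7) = 36/634925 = 0.00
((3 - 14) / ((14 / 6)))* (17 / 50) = -561 / 350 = -1.60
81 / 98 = 0.83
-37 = -37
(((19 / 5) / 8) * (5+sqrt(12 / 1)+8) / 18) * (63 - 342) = -7657 / 80 - 589 * sqrt(3) / 40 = -121.22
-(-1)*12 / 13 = 12 / 13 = 0.92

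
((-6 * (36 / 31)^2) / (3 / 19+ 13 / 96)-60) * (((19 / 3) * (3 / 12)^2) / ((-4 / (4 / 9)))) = 71299913 / 18508860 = 3.85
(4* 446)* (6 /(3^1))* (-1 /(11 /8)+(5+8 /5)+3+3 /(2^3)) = 1814774 /55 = 32995.89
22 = 22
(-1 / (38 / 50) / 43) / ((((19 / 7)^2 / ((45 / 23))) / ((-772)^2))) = -32853618000 / 6783551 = -4843.13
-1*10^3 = -1000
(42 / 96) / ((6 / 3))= 7 / 32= 0.22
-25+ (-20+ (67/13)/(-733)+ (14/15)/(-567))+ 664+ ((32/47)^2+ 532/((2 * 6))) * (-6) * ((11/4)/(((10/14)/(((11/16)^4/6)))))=778327720546617275/1340877916864512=580.46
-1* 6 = -6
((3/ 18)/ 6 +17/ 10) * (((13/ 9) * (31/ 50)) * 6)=125333/ 13500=9.28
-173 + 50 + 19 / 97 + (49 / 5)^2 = -64903 / 2425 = -26.76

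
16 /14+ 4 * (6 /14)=20 /7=2.86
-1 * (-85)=85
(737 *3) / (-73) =-2211 / 73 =-30.29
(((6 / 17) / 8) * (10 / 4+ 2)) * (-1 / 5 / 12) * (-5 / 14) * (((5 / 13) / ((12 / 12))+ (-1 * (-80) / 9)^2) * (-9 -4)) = -83605 / 68544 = -1.22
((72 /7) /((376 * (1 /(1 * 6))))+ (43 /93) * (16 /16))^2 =367450561 /936176409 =0.39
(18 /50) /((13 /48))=432 /325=1.33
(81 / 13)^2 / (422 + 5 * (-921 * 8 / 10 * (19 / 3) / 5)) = -405 / 44278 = -0.01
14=14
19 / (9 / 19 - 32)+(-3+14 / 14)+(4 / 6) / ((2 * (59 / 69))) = -78204 / 35341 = -2.21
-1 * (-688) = 688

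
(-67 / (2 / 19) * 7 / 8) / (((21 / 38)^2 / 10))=-2297765 / 126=-18236.23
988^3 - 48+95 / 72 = 69438976223 / 72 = 964430225.32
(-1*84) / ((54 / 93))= -434 / 3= -144.67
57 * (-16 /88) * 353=-40242 /11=-3658.36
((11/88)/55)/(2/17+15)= 17/113080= 0.00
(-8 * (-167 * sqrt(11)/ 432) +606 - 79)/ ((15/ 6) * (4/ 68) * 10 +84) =2839 * sqrt(11)/ 78462 +8959/ 1453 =6.29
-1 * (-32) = 32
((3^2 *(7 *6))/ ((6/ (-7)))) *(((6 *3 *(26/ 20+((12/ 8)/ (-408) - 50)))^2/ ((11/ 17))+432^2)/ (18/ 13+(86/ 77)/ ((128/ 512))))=-16502367011098059/ 159337600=-103568567.69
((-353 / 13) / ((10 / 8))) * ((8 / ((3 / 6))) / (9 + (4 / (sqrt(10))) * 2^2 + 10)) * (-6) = 86.68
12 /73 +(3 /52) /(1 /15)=3909 /3796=1.03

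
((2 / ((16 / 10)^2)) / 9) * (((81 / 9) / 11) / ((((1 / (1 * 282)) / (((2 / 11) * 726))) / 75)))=793125 / 4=198281.25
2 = 2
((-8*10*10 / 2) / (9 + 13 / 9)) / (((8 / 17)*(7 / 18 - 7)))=4050 / 329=12.31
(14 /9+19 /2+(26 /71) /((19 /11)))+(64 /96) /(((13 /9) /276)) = 43767779 /315666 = 138.65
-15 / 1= -15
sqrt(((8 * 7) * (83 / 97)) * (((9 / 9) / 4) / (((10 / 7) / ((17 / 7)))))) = sqrt(4790345) / 485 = 4.51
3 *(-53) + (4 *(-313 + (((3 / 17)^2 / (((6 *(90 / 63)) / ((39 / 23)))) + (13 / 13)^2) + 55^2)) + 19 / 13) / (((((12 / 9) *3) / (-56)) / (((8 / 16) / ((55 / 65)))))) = -32883248819 / 365585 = -89946.93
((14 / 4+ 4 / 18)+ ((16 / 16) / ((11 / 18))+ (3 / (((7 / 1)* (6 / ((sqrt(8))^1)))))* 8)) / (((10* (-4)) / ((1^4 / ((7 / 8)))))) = -1061 / 6930 - 8* sqrt(2) / 245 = -0.20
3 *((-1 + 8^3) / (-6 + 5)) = -1533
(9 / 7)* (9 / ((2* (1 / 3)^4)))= 6561 / 14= 468.64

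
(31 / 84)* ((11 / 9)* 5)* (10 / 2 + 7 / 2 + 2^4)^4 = 1404140815 / 1728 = 812581.49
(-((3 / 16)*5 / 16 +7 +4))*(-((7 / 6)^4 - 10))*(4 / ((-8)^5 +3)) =29892529 / 2717660160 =0.01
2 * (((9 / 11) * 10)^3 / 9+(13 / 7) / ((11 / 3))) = 1143438 / 9317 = 122.73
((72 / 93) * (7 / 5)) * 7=1176 / 155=7.59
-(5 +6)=-11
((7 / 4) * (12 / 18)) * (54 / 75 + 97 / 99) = 29449 / 14850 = 1.98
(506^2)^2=65554433296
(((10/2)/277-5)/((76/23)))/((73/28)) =-222180/384199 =-0.58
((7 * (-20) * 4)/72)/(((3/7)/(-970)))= 475300/27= 17603.70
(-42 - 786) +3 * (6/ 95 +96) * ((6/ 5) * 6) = 592308/ 475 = 1246.96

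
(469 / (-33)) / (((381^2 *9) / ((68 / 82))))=-15946 / 1767625497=-0.00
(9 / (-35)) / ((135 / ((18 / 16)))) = -3 / 1400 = -0.00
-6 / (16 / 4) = -3 / 2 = -1.50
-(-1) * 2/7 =2/7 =0.29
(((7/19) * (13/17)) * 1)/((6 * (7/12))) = 26/323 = 0.08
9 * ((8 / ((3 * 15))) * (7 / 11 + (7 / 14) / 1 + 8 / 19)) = 2604 / 1045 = 2.49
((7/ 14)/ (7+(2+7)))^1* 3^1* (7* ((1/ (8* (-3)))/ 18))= -7/ 4608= -0.00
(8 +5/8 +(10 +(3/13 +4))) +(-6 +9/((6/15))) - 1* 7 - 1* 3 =3053/104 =29.36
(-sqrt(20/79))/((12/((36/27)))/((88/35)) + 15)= -176 *sqrt(395)/129165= -0.03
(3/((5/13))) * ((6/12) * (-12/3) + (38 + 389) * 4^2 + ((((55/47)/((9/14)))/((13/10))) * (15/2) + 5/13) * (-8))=2471950/47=52594.68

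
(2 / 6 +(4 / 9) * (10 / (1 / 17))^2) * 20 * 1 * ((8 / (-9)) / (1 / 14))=-258950720 / 81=-3196922.47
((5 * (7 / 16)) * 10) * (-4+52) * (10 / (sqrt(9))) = 3500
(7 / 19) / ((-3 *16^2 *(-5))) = 7 / 72960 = 0.00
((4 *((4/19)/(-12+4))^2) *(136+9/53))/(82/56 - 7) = -202076/2965615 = -0.07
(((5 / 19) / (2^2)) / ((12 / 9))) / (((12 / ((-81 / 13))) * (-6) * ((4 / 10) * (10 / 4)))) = 135 / 31616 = 0.00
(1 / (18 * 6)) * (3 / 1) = 1 / 36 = 0.03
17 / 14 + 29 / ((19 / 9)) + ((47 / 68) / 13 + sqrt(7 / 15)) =sqrt(105) / 15 + 1764085 / 117572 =15.69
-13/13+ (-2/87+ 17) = 1390/87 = 15.98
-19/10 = -1.90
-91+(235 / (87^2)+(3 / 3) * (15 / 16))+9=-9813233 / 121104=-81.03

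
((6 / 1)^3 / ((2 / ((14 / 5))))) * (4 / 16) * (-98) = -37044 / 5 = -7408.80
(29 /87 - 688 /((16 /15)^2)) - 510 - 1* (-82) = -49553 /48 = -1032.35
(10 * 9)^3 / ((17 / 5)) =3645000 / 17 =214411.76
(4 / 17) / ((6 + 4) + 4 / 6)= 3 / 136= 0.02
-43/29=-1.48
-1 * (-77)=77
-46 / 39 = -1.18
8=8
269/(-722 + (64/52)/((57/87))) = -0.37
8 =8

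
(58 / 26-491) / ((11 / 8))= -50832 / 143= -355.47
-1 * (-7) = 7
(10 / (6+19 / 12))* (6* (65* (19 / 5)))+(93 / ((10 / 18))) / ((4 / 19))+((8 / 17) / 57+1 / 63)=2749.46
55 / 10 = 11 / 2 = 5.50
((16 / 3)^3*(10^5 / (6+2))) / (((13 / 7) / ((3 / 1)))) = 358400000 / 117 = 3063247.86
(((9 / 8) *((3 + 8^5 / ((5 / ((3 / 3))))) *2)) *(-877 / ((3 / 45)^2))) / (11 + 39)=-2328805971 / 40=-58220149.28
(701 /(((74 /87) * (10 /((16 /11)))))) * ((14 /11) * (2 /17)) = 6830544 /380545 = 17.95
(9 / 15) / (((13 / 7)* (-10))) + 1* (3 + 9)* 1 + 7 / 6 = 12806 / 975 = 13.13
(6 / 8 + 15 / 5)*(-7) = -105 / 4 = -26.25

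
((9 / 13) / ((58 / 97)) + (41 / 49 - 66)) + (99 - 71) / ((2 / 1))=-1847501 / 36946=-50.01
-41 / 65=-0.63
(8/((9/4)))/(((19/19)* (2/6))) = 32/3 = 10.67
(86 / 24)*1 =43 / 12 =3.58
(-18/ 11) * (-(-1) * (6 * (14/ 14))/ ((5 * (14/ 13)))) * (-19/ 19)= 702/ 385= 1.82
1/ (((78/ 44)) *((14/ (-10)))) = -110/ 273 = -0.40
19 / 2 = 9.50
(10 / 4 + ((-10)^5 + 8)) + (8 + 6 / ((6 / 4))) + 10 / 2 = -199945 / 2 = -99972.50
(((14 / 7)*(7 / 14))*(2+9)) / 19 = 0.58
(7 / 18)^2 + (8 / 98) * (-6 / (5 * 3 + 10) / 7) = 412399 / 2778300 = 0.15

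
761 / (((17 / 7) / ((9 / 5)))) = 47943 / 85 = 564.04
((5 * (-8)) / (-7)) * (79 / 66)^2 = 62410 / 7623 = 8.19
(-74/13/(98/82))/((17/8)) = -24272/10829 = -2.24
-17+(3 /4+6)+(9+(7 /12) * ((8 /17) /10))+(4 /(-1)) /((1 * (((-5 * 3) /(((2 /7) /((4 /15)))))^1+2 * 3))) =-737 /1020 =-0.72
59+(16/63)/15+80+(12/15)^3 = 3296371/23625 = 139.53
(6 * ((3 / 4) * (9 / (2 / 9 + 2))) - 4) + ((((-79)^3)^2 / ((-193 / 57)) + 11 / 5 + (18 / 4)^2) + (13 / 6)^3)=-7482231876054059 / 104220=-71792668164.02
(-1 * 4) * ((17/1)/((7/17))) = -1156/7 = -165.14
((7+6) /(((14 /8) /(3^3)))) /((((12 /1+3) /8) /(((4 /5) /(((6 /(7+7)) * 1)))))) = 4992 /25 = 199.68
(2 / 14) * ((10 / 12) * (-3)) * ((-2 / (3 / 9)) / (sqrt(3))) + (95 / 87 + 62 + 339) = 5 * sqrt(3) / 7 + 34982 / 87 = 403.33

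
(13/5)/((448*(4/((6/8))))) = 0.00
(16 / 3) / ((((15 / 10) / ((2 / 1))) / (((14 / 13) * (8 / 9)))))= 6.81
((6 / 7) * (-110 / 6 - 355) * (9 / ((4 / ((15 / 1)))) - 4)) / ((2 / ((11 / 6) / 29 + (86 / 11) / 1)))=-35902300 / 957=-37515.46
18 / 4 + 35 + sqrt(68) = 2 * sqrt(17) + 79 / 2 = 47.75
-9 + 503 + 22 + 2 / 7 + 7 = 3663 / 7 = 523.29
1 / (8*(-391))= -1 / 3128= -0.00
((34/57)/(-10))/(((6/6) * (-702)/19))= 17/10530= 0.00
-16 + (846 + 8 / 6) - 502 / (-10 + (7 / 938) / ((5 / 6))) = 8851928 / 10041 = 881.58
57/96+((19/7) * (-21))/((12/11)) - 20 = -2293/32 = -71.66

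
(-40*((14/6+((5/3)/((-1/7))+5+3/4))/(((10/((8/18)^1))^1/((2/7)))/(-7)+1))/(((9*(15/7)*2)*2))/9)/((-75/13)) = 7826/2241675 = 0.00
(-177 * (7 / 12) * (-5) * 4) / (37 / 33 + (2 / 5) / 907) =309037575 / 167861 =1841.03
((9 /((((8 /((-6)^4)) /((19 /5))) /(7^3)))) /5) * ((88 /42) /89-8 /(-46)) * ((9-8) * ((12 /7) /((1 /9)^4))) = 844086032.00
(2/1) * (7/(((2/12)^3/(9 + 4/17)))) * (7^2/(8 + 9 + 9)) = 11631816/221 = 52632.65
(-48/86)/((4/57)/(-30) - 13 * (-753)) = -20520/359892499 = -0.00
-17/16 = -1.06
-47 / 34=-1.38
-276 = -276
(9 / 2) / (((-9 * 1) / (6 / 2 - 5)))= 1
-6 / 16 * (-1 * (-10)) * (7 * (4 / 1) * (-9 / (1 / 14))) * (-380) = -5027400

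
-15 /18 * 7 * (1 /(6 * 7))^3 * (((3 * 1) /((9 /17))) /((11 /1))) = -85 /2095632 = -0.00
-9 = -9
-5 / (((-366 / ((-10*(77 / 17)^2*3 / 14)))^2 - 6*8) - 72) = 89676125 / 909100436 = 0.10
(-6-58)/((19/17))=-1088/19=-57.26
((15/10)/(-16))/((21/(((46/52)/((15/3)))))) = -23/29120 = -0.00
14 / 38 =7 / 19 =0.37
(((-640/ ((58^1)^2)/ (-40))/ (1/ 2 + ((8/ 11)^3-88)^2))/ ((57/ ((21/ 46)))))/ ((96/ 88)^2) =1500512167/ 359877336294727476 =0.00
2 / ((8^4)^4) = 1 / 140737488355328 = 0.00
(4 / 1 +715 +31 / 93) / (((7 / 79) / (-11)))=-1875302 / 21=-89300.10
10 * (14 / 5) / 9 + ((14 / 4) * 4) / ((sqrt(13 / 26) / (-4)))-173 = -1529 / 9-56 * sqrt(2) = -249.08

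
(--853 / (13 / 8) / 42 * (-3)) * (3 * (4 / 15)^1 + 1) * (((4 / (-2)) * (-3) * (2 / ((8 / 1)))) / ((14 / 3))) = -69093 / 3185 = -21.69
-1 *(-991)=991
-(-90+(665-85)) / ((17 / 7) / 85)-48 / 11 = -188698 / 11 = -17154.36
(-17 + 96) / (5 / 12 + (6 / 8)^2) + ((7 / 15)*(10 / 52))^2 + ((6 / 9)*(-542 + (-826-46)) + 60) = -229323937 / 285948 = -801.98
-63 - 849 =-912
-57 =-57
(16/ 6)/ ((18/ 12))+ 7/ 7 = 25/ 9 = 2.78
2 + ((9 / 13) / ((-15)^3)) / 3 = 29249 / 14625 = 2.00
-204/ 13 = -15.69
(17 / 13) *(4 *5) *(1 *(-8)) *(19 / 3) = -51680 / 39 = -1325.13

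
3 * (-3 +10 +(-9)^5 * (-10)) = 1771491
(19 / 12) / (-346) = -19 / 4152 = -0.00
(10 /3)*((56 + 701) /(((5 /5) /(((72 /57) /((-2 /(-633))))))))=19167240 /19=1008802.11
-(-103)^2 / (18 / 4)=-21218 / 9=-2357.56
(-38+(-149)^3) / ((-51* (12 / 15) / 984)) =1356274670 / 17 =79780862.94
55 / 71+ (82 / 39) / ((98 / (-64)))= -0.60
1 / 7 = 0.14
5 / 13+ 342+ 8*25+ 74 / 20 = 70991 / 130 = 546.08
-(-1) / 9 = 1 / 9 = 0.11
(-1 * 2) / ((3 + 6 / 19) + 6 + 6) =-38 / 291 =-0.13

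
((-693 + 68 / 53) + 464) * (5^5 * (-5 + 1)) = 2846462.26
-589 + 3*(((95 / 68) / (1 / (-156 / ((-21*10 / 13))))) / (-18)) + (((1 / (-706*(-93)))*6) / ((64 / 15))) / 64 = -9460948709141 / 16001642496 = -591.25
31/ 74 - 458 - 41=-36895/ 74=-498.58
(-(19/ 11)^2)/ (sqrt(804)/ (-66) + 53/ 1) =-57399/ 1019600-361 * sqrt(201)/ 11215600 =-0.06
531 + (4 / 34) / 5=45137 / 85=531.02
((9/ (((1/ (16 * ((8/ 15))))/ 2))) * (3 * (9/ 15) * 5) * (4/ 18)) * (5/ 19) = 1536/ 19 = 80.84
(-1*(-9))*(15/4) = 135/4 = 33.75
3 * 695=2085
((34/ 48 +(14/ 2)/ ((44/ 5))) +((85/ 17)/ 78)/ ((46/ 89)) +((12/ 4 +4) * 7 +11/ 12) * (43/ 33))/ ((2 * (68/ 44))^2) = 173669815/ 24886368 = 6.98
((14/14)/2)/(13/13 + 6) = 1/14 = 0.07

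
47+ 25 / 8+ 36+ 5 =729 / 8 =91.12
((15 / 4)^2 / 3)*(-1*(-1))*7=525 / 16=32.81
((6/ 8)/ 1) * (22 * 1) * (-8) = -132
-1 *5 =-5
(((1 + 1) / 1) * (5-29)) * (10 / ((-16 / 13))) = 390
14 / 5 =2.80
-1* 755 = -755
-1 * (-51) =51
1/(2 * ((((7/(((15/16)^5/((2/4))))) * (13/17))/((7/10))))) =2581875/27262976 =0.09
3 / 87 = 1 / 29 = 0.03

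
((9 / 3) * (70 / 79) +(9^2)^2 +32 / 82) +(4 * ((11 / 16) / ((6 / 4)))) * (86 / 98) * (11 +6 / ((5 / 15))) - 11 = 6284674619 / 952266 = 6599.70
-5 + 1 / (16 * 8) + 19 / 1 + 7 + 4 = 3201 / 128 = 25.01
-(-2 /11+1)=-9 /11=-0.82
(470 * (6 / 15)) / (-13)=-188 / 13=-14.46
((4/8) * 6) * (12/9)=4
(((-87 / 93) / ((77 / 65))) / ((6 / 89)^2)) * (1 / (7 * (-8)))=14931085 / 4812192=3.10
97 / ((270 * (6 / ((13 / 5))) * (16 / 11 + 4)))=13871 / 486000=0.03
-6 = -6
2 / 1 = 2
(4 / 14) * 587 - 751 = -4083 / 7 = -583.29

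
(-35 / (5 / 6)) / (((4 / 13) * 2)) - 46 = -457 / 4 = -114.25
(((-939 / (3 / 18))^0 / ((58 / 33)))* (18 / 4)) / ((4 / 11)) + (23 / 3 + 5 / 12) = 21053 / 1392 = 15.12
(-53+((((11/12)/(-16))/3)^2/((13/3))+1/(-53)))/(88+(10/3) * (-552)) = 4039919347/133498699776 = 0.03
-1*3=-3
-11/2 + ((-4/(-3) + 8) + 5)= 53/6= 8.83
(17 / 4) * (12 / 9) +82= 263 / 3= 87.67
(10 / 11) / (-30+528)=5 / 2739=0.00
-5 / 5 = -1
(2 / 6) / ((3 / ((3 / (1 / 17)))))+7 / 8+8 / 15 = 283 / 40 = 7.08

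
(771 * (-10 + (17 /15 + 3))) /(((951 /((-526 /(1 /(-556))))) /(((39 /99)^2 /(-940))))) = 25404482896 /110625075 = 229.64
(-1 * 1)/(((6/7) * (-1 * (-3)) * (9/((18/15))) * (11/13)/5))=-91/297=-0.31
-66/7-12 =-150/7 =-21.43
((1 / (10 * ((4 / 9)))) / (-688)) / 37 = -9 / 1018240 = -0.00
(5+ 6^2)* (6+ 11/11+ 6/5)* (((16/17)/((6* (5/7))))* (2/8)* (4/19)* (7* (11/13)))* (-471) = -1138010104/104975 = -10840.77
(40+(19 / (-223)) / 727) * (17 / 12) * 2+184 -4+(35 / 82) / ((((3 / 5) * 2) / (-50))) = 5494679371 / 19940883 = 275.55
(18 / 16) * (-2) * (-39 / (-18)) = -39 / 8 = -4.88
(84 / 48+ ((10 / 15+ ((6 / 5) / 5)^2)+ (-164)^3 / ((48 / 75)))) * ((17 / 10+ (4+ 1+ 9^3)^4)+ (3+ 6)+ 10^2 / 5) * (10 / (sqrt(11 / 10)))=-150036497521251804697481 * sqrt(110) / 82500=-19073891654393685207.41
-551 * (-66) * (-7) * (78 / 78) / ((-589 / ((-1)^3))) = -432.19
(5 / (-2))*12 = -30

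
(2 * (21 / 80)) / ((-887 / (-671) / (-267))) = -3762297 / 35480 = -106.04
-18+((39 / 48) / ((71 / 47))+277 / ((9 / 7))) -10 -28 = 1635659 / 10224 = 159.98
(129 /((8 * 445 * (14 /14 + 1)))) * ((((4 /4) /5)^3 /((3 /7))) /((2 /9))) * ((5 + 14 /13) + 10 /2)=24381 /1446250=0.02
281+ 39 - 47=273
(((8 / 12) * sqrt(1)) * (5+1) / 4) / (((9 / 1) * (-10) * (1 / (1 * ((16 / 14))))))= -4 / 315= -0.01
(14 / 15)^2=196 / 225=0.87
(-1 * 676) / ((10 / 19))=-6422 / 5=-1284.40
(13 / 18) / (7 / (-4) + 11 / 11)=-26 / 27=-0.96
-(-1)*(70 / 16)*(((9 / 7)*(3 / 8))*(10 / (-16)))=-675 / 512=-1.32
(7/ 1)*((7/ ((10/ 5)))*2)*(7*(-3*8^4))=-4214784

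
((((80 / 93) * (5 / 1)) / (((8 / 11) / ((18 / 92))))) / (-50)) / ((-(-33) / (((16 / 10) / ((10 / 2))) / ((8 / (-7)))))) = 7 / 35650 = 0.00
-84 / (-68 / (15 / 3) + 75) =-420 / 307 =-1.37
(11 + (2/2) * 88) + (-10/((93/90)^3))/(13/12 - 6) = 177249231/1757669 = 100.84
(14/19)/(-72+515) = 0.00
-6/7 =-0.86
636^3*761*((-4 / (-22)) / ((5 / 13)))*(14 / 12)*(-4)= -23753966116608 / 55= -431890293029.24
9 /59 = 0.15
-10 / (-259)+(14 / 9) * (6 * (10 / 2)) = 36290 / 777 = 46.71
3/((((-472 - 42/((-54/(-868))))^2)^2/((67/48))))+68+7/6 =37716385601617631081/545297141228187648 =69.17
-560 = -560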